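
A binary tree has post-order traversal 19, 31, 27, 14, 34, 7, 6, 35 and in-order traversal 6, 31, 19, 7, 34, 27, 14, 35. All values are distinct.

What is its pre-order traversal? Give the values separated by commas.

35, 6, 7, 31, 19, 34, 14, 27

The last element of post-order is the root; it splits in-order into left and right subtrees.
Root 35: left subtree has 7 nodes {6, 31, 19, 7, 34, 27, 14}, right has 0 { }.
  Root 6: left subtree has 0 nodes { }, right has 6 {31, 19, 7, 34, 27, 14}.
    Root 7: left subtree has 2 nodes {31, 19}, right has 3 {34, 27, 14}.
      Root 31: left subtree has 0 nodes { }, right has 1 {19}.
      Root 34: left subtree has 0 nodes { }, right has 2 {27, 14}.
        Root 14: left subtree has 1 node {27}, right has 0 { }.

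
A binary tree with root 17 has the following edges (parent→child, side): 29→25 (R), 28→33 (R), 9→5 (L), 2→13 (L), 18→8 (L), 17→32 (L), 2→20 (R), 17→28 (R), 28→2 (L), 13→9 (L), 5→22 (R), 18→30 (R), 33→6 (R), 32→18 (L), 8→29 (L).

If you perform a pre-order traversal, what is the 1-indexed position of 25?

Pre-order visits the node, then its left subtree, then its right subtree.
Visit 17.
At 17: go left to 32.
  Visit 32.
  At 32: go left to 18.
    Visit 18.
    At 18: go left to 8.
      Visit 8.
      At 8: go left to 29.
        Visit 29.
        At 29: no left child.
        At 29: go right to 25.
          25 is a leaf — visit 25.
      At 8: no right child.
    At 18: go right to 30.
      30 is a leaf — visit 30.
  At 32: no right child.
At 17: go right to 28.
  Visit 28.
  At 28: go left to 2.
    Visit 2.
    At 2: go left to 13.
      Visit 13.
      At 13: go left to 9.
        Visit 9.
        At 9: go left to 5.
          Visit 5.
          At 5: no left child.
          At 5: go right to 22.
            22 is a leaf — visit 22.
        At 9: no right child.
      At 13: no right child.
    At 2: go right to 20.
      20 is a leaf — visit 20.
  At 28: go right to 33.
    Visit 33.
    At 33: no left child.
    At 33: go right to 6.
      6 is a leaf — visit 6.
Full pre-order sequence: 17, 32, 18, 8, 29, 25, 30, 28, 2, 13, 9, 5, 22, 20, 33, 6.

6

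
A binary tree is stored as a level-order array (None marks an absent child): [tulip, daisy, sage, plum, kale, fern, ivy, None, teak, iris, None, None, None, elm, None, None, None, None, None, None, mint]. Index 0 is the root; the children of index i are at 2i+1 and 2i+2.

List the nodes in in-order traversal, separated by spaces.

plum teak daisy iris mint kale tulip fern sage elm ivy

In-order visits the left subtree, then the node, then the right subtree.
At tulip: go left to daisy.
  At daisy: go left to plum.
    At plum: no left child.
    Visit plum.
    At plum: go right to teak.
      teak is a leaf — visit teak.
  Visit daisy.
  At daisy: go right to kale.
    At kale: go left to iris.
      At iris: no left child.
      Visit iris.
      At iris: go right to mint.
        mint is a leaf — visit mint.
    Visit kale.
    At kale: no right child.
Visit tulip.
At tulip: go right to sage.
  At sage: go left to fern.
    fern is a leaf — visit fern.
  Visit sage.
  At sage: go right to ivy.
    At ivy: go left to elm.
      elm is a leaf — visit elm.
    Visit ivy.
    At ivy: no right child.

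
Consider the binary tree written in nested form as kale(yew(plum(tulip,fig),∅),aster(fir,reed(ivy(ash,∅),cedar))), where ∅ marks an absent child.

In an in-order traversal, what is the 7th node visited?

In-order visits the left subtree, then the node, then the right subtree.
At kale: go left to yew.
  At yew: go left to plum.
    At plum: go left to tulip.
      tulip is a leaf — visit tulip.
    Visit plum.
    At plum: go right to fig.
      fig is a leaf — visit fig.
  Visit yew.
  At yew: no right child.
Visit kale.
At kale: go right to aster.
  At aster: go left to fir.
    fir is a leaf — visit fir.
  Visit aster.
  At aster: go right to reed.
    At reed: go left to ivy.
      At ivy: go left to ash.
        ash is a leaf — visit ash.
      Visit ivy.
      At ivy: no right child.
    Visit reed.
    At reed: go right to cedar.
      cedar is a leaf — visit cedar.
Full in-order sequence: tulip, plum, fig, yew, kale, fir, aster, ash, ivy, reed, cedar.

aster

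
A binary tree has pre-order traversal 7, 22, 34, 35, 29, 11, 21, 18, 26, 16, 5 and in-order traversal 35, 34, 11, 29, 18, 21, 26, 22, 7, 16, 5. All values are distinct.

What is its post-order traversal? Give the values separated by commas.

The first element of pre-order is the root; it splits in-order into left and right subtrees.
Root 7: left subtree has 8 nodes {35, 34, 11, 29, 18, 21, 26, 22}, right has 2 {16, 5}.
  Root 22: left subtree has 7 nodes {35, 34, 11, 29, 18, 21, 26}, right has 0 { }.
    Root 34: left subtree has 1 node {35}, right has 5 {11, 29, 18, 21, 26}.
      Root 29: left subtree has 1 node {11}, right has 3 {18, 21, 26}.
        Root 21: left subtree has 1 node {18}, right has 1 {26}.
  Root 16: left subtree has 0 nodes { }, right has 1 {5}.

35, 11, 18, 26, 21, 29, 34, 22, 5, 16, 7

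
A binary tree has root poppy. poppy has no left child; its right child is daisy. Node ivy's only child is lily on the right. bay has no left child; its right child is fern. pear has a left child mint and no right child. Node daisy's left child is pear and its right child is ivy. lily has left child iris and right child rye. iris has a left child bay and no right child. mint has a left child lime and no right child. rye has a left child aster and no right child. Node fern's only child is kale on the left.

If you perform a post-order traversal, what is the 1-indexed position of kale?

Post-order visits the left subtree, then the right subtree, then the node.
At poppy: no left child.
At poppy: go right to daisy.
  At daisy: go left to pear.
    At pear: go left to mint.
      At mint: go left to lime.
        lime is a leaf — visit lime.
      At mint: no right child.
      Visit mint.
    At pear: no right child.
    Visit pear.
  At daisy: go right to ivy.
    At ivy: no left child.
    At ivy: go right to lily.
      At lily: go left to iris.
        At iris: go left to bay.
          At bay: no left child.
          At bay: go right to fern.
            At fern: go left to kale.
              kale is a leaf — visit kale.
            At fern: no right child.
            Visit fern.
          Visit bay.
        At iris: no right child.
        Visit iris.
      At lily: go right to rye.
        At rye: go left to aster.
          aster is a leaf — visit aster.
        At rye: no right child.
        Visit rye.
      Visit lily.
    Visit ivy.
  Visit daisy.
Visit poppy.
Full post-order sequence: lime, mint, pear, kale, fern, bay, iris, aster, rye, lily, ivy, daisy, poppy.

4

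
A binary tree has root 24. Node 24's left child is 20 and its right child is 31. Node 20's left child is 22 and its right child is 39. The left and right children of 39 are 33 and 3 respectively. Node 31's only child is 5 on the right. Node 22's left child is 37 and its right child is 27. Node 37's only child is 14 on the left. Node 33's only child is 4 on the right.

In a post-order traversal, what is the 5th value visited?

Post-order visits the left subtree, then the right subtree, then the node.
At 24: go left to 20.
  At 20: go left to 22.
    At 22: go left to 37.
      At 37: go left to 14.
        14 is a leaf — visit 14.
      At 37: no right child.
      Visit 37.
    At 22: go right to 27.
      27 is a leaf — visit 27.
    Visit 22.
  At 20: go right to 39.
    At 39: go left to 33.
      At 33: no left child.
      At 33: go right to 4.
        4 is a leaf — visit 4.
      Visit 33.
    At 39: go right to 3.
      3 is a leaf — visit 3.
    Visit 39.
  Visit 20.
At 24: go right to 31.
  At 31: no left child.
  At 31: go right to 5.
    5 is a leaf — visit 5.
  Visit 31.
Visit 24.
Full post-order sequence: 14, 37, 27, 22, 4, 33, 3, 39, 20, 5, 31, 24.

4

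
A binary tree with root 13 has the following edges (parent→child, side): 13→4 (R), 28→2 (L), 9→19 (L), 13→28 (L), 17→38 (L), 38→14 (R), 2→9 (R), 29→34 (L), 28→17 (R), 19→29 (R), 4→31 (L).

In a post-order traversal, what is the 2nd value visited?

Post-order visits the left subtree, then the right subtree, then the node.
At 13: go left to 28.
  At 28: go left to 2.
    At 2: no left child.
    At 2: go right to 9.
      At 9: go left to 19.
        At 19: no left child.
        At 19: go right to 29.
          At 29: go left to 34.
            34 is a leaf — visit 34.
          At 29: no right child.
          Visit 29.
        Visit 19.
      At 9: no right child.
      Visit 9.
    Visit 2.
  At 28: go right to 17.
    At 17: go left to 38.
      At 38: no left child.
      At 38: go right to 14.
        14 is a leaf — visit 14.
      Visit 38.
    At 17: no right child.
    Visit 17.
  Visit 28.
At 13: go right to 4.
  At 4: go left to 31.
    31 is a leaf — visit 31.
  At 4: no right child.
  Visit 4.
Visit 13.
Full post-order sequence: 34, 29, 19, 9, 2, 14, 38, 17, 28, 31, 4, 13.

29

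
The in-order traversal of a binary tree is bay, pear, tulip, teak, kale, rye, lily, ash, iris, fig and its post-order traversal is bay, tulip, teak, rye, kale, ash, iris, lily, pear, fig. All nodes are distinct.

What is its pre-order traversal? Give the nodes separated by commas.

The last element of post-order is the root; it splits in-order into left and right subtrees.
Root fig: left subtree has 9 nodes {bay, pear, tulip, teak, kale, rye, lily, ash, iris}, right has 0 { }.
  Root pear: left subtree has 1 node {bay}, right has 7 {tulip, teak, kale, rye, lily, ash, iris}.
    Root lily: left subtree has 4 nodes {tulip, teak, kale, rye}, right has 2 {ash, iris}.
      Root kale: left subtree has 2 nodes {tulip, teak}, right has 1 {rye}.
        Root teak: left subtree has 1 node {tulip}, right has 0 { }.
      Root iris: left subtree has 1 node {ash}, right has 0 { }.

fig, pear, bay, lily, kale, teak, tulip, rye, iris, ash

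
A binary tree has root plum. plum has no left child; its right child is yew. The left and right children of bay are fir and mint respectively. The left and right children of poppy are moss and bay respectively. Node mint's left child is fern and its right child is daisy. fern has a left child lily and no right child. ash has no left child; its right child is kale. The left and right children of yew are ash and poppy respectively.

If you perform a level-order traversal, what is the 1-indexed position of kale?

Level-order visits nodes level by level from the root, left to right within each level.
Level 0: plum
Level 1: yew
Level 2: ash, poppy
Level 3: kale, moss, bay
Level 4: fir, mint
Level 5: fern, daisy
Level 6: lily
Full level-order sequence: plum, yew, ash, poppy, kale, moss, bay, fir, mint, fern, daisy, lily.

5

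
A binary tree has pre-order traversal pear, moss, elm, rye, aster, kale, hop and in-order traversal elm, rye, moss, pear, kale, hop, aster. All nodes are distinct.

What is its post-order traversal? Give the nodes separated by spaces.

The first element of pre-order is the root; it splits in-order into left and right subtrees.
Root pear: left subtree has 3 nodes {elm, rye, moss}, right has 3 {kale, hop, aster}.
  Root moss: left subtree has 2 nodes {elm, rye}, right has 0 { }.
    Root elm: left subtree has 0 nodes { }, right has 1 {rye}.
  Root aster: left subtree has 2 nodes {kale, hop}, right has 0 { }.
    Root kale: left subtree has 0 nodes { }, right has 1 {hop}.

rye elm moss hop kale aster pear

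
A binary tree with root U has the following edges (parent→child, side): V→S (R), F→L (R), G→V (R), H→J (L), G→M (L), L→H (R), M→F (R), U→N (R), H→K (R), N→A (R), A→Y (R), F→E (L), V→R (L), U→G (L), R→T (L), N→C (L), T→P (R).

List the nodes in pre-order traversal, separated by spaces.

U G M F E L H J K V R T P S N C A Y

Pre-order visits the node, then its left subtree, then its right subtree.
Visit U.
At U: go left to G.
  Visit G.
  At G: go left to M.
    Visit M.
    At M: no left child.
    At M: go right to F.
      Visit F.
      At F: go left to E.
        E is a leaf — visit E.
      At F: go right to L.
        Visit L.
        At L: no left child.
        At L: go right to H.
          Visit H.
          At H: go left to J.
            J is a leaf — visit J.
          At H: go right to K.
            K is a leaf — visit K.
  At G: go right to V.
    Visit V.
    At V: go left to R.
      Visit R.
      At R: go left to T.
        Visit T.
        At T: no left child.
        At T: go right to P.
          P is a leaf — visit P.
      At R: no right child.
    At V: go right to S.
      S is a leaf — visit S.
At U: go right to N.
  Visit N.
  At N: go left to C.
    C is a leaf — visit C.
  At N: go right to A.
    Visit A.
    At A: no left child.
    At A: go right to Y.
      Y is a leaf — visit Y.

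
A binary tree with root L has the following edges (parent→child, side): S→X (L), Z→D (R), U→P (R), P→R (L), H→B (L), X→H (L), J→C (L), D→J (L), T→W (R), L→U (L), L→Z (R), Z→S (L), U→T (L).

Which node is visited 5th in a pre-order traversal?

Pre-order visits the node, then its left subtree, then its right subtree.
Visit L.
At L: go left to U.
  Visit U.
  At U: go left to T.
    Visit T.
    At T: no left child.
    At T: go right to W.
      W is a leaf — visit W.
  At U: go right to P.
    Visit P.
    At P: go left to R.
      R is a leaf — visit R.
    At P: no right child.
At L: go right to Z.
  Visit Z.
  At Z: go left to S.
    Visit S.
    At S: go left to X.
      Visit X.
      At X: go left to H.
        Visit H.
        At H: go left to B.
          B is a leaf — visit B.
        At H: no right child.
      At X: no right child.
    At S: no right child.
  At Z: go right to D.
    Visit D.
    At D: go left to J.
      Visit J.
      At J: go left to C.
        C is a leaf — visit C.
      At J: no right child.
    At D: no right child.
Full pre-order sequence: L, U, T, W, P, R, Z, S, X, H, B, D, J, C.

P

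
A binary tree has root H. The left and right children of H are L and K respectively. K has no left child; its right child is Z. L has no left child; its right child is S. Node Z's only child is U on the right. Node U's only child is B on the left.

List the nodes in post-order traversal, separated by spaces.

S L B U Z K H

Post-order visits the left subtree, then the right subtree, then the node.
At H: go left to L.
  At L: no left child.
  At L: go right to S.
    S is a leaf — visit S.
  Visit L.
At H: go right to K.
  At K: no left child.
  At K: go right to Z.
    At Z: no left child.
    At Z: go right to U.
      At U: go left to B.
        B is a leaf — visit B.
      At U: no right child.
      Visit U.
    Visit Z.
  Visit K.
Visit H.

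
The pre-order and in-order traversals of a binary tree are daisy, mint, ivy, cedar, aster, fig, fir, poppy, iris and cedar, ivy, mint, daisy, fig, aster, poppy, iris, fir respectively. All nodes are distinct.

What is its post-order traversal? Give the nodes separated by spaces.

The first element of pre-order is the root; it splits in-order into left and right subtrees.
Root daisy: left subtree has 3 nodes {cedar, ivy, mint}, right has 5 {fig, aster, poppy, iris, fir}.
  Root mint: left subtree has 2 nodes {cedar, ivy}, right has 0 { }.
    Root ivy: left subtree has 1 node {cedar}, right has 0 { }.
  Root aster: left subtree has 1 node {fig}, right has 3 {poppy, iris, fir}.
    Root fir: left subtree has 2 nodes {poppy, iris}, right has 0 { }.
      Root poppy: left subtree has 0 nodes { }, right has 1 {iris}.

cedar ivy mint fig iris poppy fir aster daisy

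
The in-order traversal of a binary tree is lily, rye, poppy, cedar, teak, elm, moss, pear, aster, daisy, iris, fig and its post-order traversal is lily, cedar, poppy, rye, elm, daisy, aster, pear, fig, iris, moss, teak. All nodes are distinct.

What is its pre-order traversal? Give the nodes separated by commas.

teak, rye, lily, poppy, cedar, moss, elm, iris, pear, aster, daisy, fig

The last element of post-order is the root; it splits in-order into left and right subtrees.
Root teak: left subtree has 4 nodes {lily, rye, poppy, cedar}, right has 7 {elm, moss, pear, aster, daisy, iris, fig}.
  Root rye: left subtree has 1 node {lily}, right has 2 {poppy, cedar}.
    Root poppy: left subtree has 0 nodes { }, right has 1 {cedar}.
  Root moss: left subtree has 1 node {elm}, right has 5 {pear, aster, daisy, iris, fig}.
    Root iris: left subtree has 3 nodes {pear, aster, daisy}, right has 1 {fig}.
      Root pear: left subtree has 0 nodes { }, right has 2 {aster, daisy}.
        Root aster: left subtree has 0 nodes { }, right has 1 {daisy}.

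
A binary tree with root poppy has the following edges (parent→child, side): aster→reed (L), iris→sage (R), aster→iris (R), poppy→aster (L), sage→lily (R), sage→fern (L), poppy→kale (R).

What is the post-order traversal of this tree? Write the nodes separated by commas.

reed, fern, lily, sage, iris, aster, kale, poppy

Post-order visits the left subtree, then the right subtree, then the node.
At poppy: go left to aster.
  At aster: go left to reed.
    reed is a leaf — visit reed.
  At aster: go right to iris.
    At iris: no left child.
    At iris: go right to sage.
      At sage: go left to fern.
        fern is a leaf — visit fern.
      At sage: go right to lily.
        lily is a leaf — visit lily.
      Visit sage.
    Visit iris.
  Visit aster.
At poppy: go right to kale.
  kale is a leaf — visit kale.
Visit poppy.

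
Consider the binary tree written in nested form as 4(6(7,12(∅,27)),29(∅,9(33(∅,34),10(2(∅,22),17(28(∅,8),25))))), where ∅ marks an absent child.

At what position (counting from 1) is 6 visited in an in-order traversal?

2

In-order visits the left subtree, then the node, then the right subtree.
At 4: go left to 6.
  At 6: go left to 7.
    7 is a leaf — visit 7.
  Visit 6.
  At 6: go right to 12.
    At 12: no left child.
    Visit 12.
    At 12: go right to 27.
      27 is a leaf — visit 27.
Visit 4.
At 4: go right to 29.
  At 29: no left child.
  Visit 29.
  At 29: go right to 9.
    At 9: go left to 33.
      At 33: no left child.
      Visit 33.
      At 33: go right to 34.
        34 is a leaf — visit 34.
    Visit 9.
    At 9: go right to 10.
      At 10: go left to 2.
        At 2: no left child.
        Visit 2.
        At 2: go right to 22.
          22 is a leaf — visit 22.
      Visit 10.
      At 10: go right to 17.
        At 17: go left to 28.
          At 28: no left child.
          Visit 28.
          At 28: go right to 8.
            8 is a leaf — visit 8.
        Visit 17.
        At 17: go right to 25.
          25 is a leaf — visit 25.
Full in-order sequence: 7, 6, 12, 27, 4, 29, 33, 34, 9, 2, 22, 10, 28, 8, 17, 25.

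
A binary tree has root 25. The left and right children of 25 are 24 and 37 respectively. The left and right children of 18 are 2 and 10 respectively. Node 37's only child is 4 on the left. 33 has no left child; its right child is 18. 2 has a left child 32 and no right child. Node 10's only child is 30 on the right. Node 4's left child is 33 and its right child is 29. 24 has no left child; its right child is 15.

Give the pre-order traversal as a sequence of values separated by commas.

Pre-order visits the node, then its left subtree, then its right subtree.
Visit 25.
At 25: go left to 24.
  Visit 24.
  At 24: no left child.
  At 24: go right to 15.
    15 is a leaf — visit 15.
At 25: go right to 37.
  Visit 37.
  At 37: go left to 4.
    Visit 4.
    At 4: go left to 33.
      Visit 33.
      At 33: no left child.
      At 33: go right to 18.
        Visit 18.
        At 18: go left to 2.
          Visit 2.
          At 2: go left to 32.
            32 is a leaf — visit 32.
          At 2: no right child.
        At 18: go right to 10.
          Visit 10.
          At 10: no left child.
          At 10: go right to 30.
            30 is a leaf — visit 30.
    At 4: go right to 29.
      29 is a leaf — visit 29.
  At 37: no right child.

25, 24, 15, 37, 4, 33, 18, 2, 32, 10, 30, 29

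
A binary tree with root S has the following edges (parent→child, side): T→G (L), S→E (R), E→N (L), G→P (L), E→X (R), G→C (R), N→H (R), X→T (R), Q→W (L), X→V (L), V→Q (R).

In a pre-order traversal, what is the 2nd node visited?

E

Pre-order visits the node, then its left subtree, then its right subtree.
Visit S.
At S: no left child.
At S: go right to E.
  Visit E.
  At E: go left to N.
    Visit N.
    At N: no left child.
    At N: go right to H.
      H is a leaf — visit H.
  At E: go right to X.
    Visit X.
    At X: go left to V.
      Visit V.
      At V: no left child.
      At V: go right to Q.
        Visit Q.
        At Q: go left to W.
          W is a leaf — visit W.
        At Q: no right child.
    At X: go right to T.
      Visit T.
      At T: go left to G.
        Visit G.
        At G: go left to P.
          P is a leaf — visit P.
        At G: go right to C.
          C is a leaf — visit C.
      At T: no right child.
Full pre-order sequence: S, E, N, H, X, V, Q, W, T, G, P, C.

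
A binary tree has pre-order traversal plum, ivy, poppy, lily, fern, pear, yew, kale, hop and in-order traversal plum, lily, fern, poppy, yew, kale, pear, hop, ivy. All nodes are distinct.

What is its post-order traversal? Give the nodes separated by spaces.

The first element of pre-order is the root; it splits in-order into left and right subtrees.
Root plum: left subtree has 0 nodes { }, right has 8 {lily, fern, poppy, yew, kale, pear, hop, ivy}.
  Root ivy: left subtree has 7 nodes {lily, fern, poppy, yew, kale, pear, hop}, right has 0 { }.
    Root poppy: left subtree has 2 nodes {lily, fern}, right has 4 {yew, kale, pear, hop}.
      Root lily: left subtree has 0 nodes { }, right has 1 {fern}.
      Root pear: left subtree has 2 nodes {yew, kale}, right has 1 {hop}.
        Root yew: left subtree has 0 nodes { }, right has 1 {kale}.

fern lily kale yew hop pear poppy ivy plum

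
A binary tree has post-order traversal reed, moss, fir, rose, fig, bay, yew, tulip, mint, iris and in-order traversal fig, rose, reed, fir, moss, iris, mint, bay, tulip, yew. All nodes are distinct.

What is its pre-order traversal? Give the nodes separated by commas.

iris, fig, rose, fir, reed, moss, mint, tulip, bay, yew

The last element of post-order is the root; it splits in-order into left and right subtrees.
Root iris: left subtree has 5 nodes {fig, rose, reed, fir, moss}, right has 4 {mint, bay, tulip, yew}.
  Root fig: left subtree has 0 nodes { }, right has 4 {rose, reed, fir, moss}.
    Root rose: left subtree has 0 nodes { }, right has 3 {reed, fir, moss}.
      Root fir: left subtree has 1 node {reed}, right has 1 {moss}.
  Root mint: left subtree has 0 nodes { }, right has 3 {bay, tulip, yew}.
    Root tulip: left subtree has 1 node {bay}, right has 1 {yew}.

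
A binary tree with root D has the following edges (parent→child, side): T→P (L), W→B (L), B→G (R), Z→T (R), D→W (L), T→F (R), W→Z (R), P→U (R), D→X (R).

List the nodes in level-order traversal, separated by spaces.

Level-order visits nodes level by level from the root, left to right within each level.
Level 0: D
Level 1: W, X
Level 2: B, Z
Level 3: G, T
Level 4: P, F
Level 5: U

D W X B Z G T P F U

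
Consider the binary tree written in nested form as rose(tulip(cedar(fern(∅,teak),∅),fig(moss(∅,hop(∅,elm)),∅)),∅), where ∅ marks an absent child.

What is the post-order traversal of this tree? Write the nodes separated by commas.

Post-order visits the left subtree, then the right subtree, then the node.
At rose: go left to tulip.
  At tulip: go left to cedar.
    At cedar: go left to fern.
      At fern: no left child.
      At fern: go right to teak.
        teak is a leaf — visit teak.
      Visit fern.
    At cedar: no right child.
    Visit cedar.
  At tulip: go right to fig.
    At fig: go left to moss.
      At moss: no left child.
      At moss: go right to hop.
        At hop: no left child.
        At hop: go right to elm.
          elm is a leaf — visit elm.
        Visit hop.
      Visit moss.
    At fig: no right child.
    Visit fig.
  Visit tulip.
At rose: no right child.
Visit rose.

teak, fern, cedar, elm, hop, moss, fig, tulip, rose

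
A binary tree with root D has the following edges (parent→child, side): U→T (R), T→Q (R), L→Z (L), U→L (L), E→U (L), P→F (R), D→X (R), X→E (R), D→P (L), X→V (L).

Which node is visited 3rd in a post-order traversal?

Post-order visits the left subtree, then the right subtree, then the node.
At D: go left to P.
  At P: no left child.
  At P: go right to F.
    F is a leaf — visit F.
  Visit P.
At D: go right to X.
  At X: go left to V.
    V is a leaf — visit V.
  At X: go right to E.
    At E: go left to U.
      At U: go left to L.
        At L: go left to Z.
          Z is a leaf — visit Z.
        At L: no right child.
        Visit L.
      At U: go right to T.
        At T: no left child.
        At T: go right to Q.
          Q is a leaf — visit Q.
        Visit T.
      Visit U.
    At E: no right child.
    Visit E.
  Visit X.
Visit D.
Full post-order sequence: F, P, V, Z, L, Q, T, U, E, X, D.

V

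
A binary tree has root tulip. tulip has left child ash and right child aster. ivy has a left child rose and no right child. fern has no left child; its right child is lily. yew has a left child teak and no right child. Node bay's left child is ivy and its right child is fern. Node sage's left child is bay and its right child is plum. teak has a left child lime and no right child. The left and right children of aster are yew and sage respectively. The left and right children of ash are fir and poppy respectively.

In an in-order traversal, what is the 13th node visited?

lily

In-order visits the left subtree, then the node, then the right subtree.
At tulip: go left to ash.
  At ash: go left to fir.
    fir is a leaf — visit fir.
  Visit ash.
  At ash: go right to poppy.
    poppy is a leaf — visit poppy.
Visit tulip.
At tulip: go right to aster.
  At aster: go left to yew.
    At yew: go left to teak.
      At teak: go left to lime.
        lime is a leaf — visit lime.
      Visit teak.
      At teak: no right child.
    Visit yew.
    At yew: no right child.
  Visit aster.
  At aster: go right to sage.
    At sage: go left to bay.
      At bay: go left to ivy.
        At ivy: go left to rose.
          rose is a leaf — visit rose.
        Visit ivy.
        At ivy: no right child.
      Visit bay.
      At bay: go right to fern.
        At fern: no left child.
        Visit fern.
        At fern: go right to lily.
          lily is a leaf — visit lily.
    Visit sage.
    At sage: go right to plum.
      plum is a leaf — visit plum.
Full in-order sequence: fir, ash, poppy, tulip, lime, teak, yew, aster, rose, ivy, bay, fern, lily, sage, plum.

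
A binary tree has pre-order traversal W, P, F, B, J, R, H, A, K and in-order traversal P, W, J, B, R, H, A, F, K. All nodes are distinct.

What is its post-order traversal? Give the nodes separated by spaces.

P J A H R B K F W

The first element of pre-order is the root; it splits in-order into left and right subtrees.
Root W: left subtree has 1 node {P}, right has 7 {J, B, R, H, A, F, K}.
  Root F: left subtree has 5 nodes {J, B, R, H, A}, right has 1 {K}.
    Root B: left subtree has 1 node {J}, right has 3 {R, H, A}.
      Root R: left subtree has 0 nodes { }, right has 2 {H, A}.
        Root H: left subtree has 0 nodes { }, right has 1 {A}.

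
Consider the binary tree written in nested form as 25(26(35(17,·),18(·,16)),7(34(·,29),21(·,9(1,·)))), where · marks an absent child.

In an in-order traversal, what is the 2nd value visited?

35

In-order visits the left subtree, then the node, then the right subtree.
At 25: go left to 26.
  At 26: go left to 35.
    At 35: go left to 17.
      17 is a leaf — visit 17.
    Visit 35.
    At 35: no right child.
  Visit 26.
  At 26: go right to 18.
    At 18: no left child.
    Visit 18.
    At 18: go right to 16.
      16 is a leaf — visit 16.
Visit 25.
At 25: go right to 7.
  At 7: go left to 34.
    At 34: no left child.
    Visit 34.
    At 34: go right to 29.
      29 is a leaf — visit 29.
  Visit 7.
  At 7: go right to 21.
    At 21: no left child.
    Visit 21.
    At 21: go right to 9.
      At 9: go left to 1.
        1 is a leaf — visit 1.
      Visit 9.
      At 9: no right child.
Full in-order sequence: 17, 35, 26, 18, 16, 25, 34, 29, 7, 21, 1, 9.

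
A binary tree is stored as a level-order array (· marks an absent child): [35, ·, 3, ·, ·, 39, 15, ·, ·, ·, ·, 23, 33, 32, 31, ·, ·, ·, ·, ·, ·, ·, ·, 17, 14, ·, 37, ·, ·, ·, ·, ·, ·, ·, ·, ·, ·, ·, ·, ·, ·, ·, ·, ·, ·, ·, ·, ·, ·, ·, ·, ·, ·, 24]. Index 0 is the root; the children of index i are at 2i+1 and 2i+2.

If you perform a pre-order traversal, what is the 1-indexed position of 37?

Pre-order visits the node, then its left subtree, then its right subtree.
Visit 35.
At 35: no left child.
At 35: go right to 3.
  Visit 3.
  At 3: go left to 39.
    Visit 39.
    At 39: go left to 23.
      Visit 23.
      At 23: go left to 17.
        17 is a leaf — visit 17.
      At 23: go right to 14.
        14 is a leaf — visit 14.
    At 39: go right to 33.
      Visit 33.
      At 33: no left child.
      At 33: go right to 37.
        Visit 37.
        At 37: go left to 24.
          24 is a leaf — visit 24.
        At 37: no right child.
  At 3: go right to 15.
    Visit 15.
    At 15: go left to 32.
      32 is a leaf — visit 32.
    At 15: go right to 31.
      31 is a leaf — visit 31.
Full pre-order sequence: 35, 3, 39, 23, 17, 14, 33, 37, 24, 15, 32, 31.

8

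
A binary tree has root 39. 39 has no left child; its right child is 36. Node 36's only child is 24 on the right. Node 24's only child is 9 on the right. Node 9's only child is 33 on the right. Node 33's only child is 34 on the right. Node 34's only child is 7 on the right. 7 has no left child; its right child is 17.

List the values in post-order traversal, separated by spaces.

17 7 34 33 9 24 36 39

Post-order visits the left subtree, then the right subtree, then the node.
At 39: no left child.
At 39: go right to 36.
  At 36: no left child.
  At 36: go right to 24.
    At 24: no left child.
    At 24: go right to 9.
      At 9: no left child.
      At 9: go right to 33.
        At 33: no left child.
        At 33: go right to 34.
          At 34: no left child.
          At 34: go right to 7.
            At 7: no left child.
            At 7: go right to 17.
              17 is a leaf — visit 17.
            Visit 7.
          Visit 34.
        Visit 33.
      Visit 9.
    Visit 24.
  Visit 36.
Visit 39.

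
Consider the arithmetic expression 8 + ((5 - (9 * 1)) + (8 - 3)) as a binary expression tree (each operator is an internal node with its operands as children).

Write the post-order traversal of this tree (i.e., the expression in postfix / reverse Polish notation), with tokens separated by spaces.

Post-order on an expression tree gives postfix notation: for each operator, emit left operand, right operand, then the operator.

8 5 9 1 * - 8 3 - + +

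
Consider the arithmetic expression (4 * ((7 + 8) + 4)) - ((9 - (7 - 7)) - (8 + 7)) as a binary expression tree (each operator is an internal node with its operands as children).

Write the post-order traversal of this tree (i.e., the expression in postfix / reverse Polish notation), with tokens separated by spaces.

4 7 8 + 4 + * 9 7 7 - - 8 7 + - -

Post-order on an expression tree gives postfix notation: for each operator, emit left operand, right operand, then the operator.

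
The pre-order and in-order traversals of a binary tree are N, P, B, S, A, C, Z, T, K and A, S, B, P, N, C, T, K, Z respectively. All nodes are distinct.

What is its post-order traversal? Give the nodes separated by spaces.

A S B P K T Z C N

The first element of pre-order is the root; it splits in-order into left and right subtrees.
Root N: left subtree has 4 nodes {A, S, B, P}, right has 4 {C, T, K, Z}.
  Root P: left subtree has 3 nodes {A, S, B}, right has 0 { }.
    Root B: left subtree has 2 nodes {A, S}, right has 0 { }.
      Root S: left subtree has 1 node {A}, right has 0 { }.
  Root C: left subtree has 0 nodes { }, right has 3 {T, K, Z}.
    Root Z: left subtree has 2 nodes {T, K}, right has 0 { }.
      Root T: left subtree has 0 nodes { }, right has 1 {K}.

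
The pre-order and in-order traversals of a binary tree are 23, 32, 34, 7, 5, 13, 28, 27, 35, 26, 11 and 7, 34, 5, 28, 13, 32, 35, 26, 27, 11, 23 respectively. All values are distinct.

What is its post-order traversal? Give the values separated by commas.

The first element of pre-order is the root; it splits in-order into left and right subtrees.
Root 23: left subtree has 10 nodes {7, 34, 5, 28, 13, 32, 35, 26, 27, 11}, right has 0 { }.
  Root 32: left subtree has 5 nodes {7, 34, 5, 28, 13}, right has 4 {35, 26, 27, 11}.
    Root 34: left subtree has 1 node {7}, right has 3 {5, 28, 13}.
      Root 5: left subtree has 0 nodes { }, right has 2 {28, 13}.
        Root 13: left subtree has 1 node {28}, right has 0 { }.
    Root 27: left subtree has 2 nodes {35, 26}, right has 1 {11}.
      Root 35: left subtree has 0 nodes { }, right has 1 {26}.

7, 28, 13, 5, 34, 26, 35, 11, 27, 32, 23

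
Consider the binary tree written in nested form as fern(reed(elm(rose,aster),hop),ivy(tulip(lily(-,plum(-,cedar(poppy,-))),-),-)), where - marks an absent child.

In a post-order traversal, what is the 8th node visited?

Post-order visits the left subtree, then the right subtree, then the node.
At fern: go left to reed.
  At reed: go left to elm.
    At elm: go left to rose.
      rose is a leaf — visit rose.
    At elm: go right to aster.
      aster is a leaf — visit aster.
    Visit elm.
  At reed: go right to hop.
    hop is a leaf — visit hop.
  Visit reed.
At fern: go right to ivy.
  At ivy: go left to tulip.
    At tulip: go left to lily.
      At lily: no left child.
      At lily: go right to plum.
        At plum: no left child.
        At plum: go right to cedar.
          At cedar: go left to poppy.
            poppy is a leaf — visit poppy.
          At cedar: no right child.
          Visit cedar.
        Visit plum.
      Visit lily.
    At tulip: no right child.
    Visit tulip.
  At ivy: no right child.
  Visit ivy.
Visit fern.
Full post-order sequence: rose, aster, elm, hop, reed, poppy, cedar, plum, lily, tulip, ivy, fern.

plum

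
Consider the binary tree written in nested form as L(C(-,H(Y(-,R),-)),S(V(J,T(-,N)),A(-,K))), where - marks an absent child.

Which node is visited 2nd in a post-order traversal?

Post-order visits the left subtree, then the right subtree, then the node.
At L: go left to C.
  At C: no left child.
  At C: go right to H.
    At H: go left to Y.
      At Y: no left child.
      At Y: go right to R.
        R is a leaf — visit R.
      Visit Y.
    At H: no right child.
    Visit H.
  Visit C.
At L: go right to S.
  At S: go left to V.
    At V: go left to J.
      J is a leaf — visit J.
    At V: go right to T.
      At T: no left child.
      At T: go right to N.
        N is a leaf — visit N.
      Visit T.
    Visit V.
  At S: go right to A.
    At A: no left child.
    At A: go right to K.
      K is a leaf — visit K.
    Visit A.
  Visit S.
Visit L.
Full post-order sequence: R, Y, H, C, J, N, T, V, K, A, S, L.

Y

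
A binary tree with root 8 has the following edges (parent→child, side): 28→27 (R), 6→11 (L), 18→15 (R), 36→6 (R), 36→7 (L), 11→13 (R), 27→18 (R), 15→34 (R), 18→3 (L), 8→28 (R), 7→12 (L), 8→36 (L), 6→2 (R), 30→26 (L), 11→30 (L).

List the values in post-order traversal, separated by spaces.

12 7 26 30 13 11 2 6 36 3 34 15 18 27 28 8

Post-order visits the left subtree, then the right subtree, then the node.
At 8: go left to 36.
  At 36: go left to 7.
    At 7: go left to 12.
      12 is a leaf — visit 12.
    At 7: no right child.
    Visit 7.
  At 36: go right to 6.
    At 6: go left to 11.
      At 11: go left to 30.
        At 30: go left to 26.
          26 is a leaf — visit 26.
        At 30: no right child.
        Visit 30.
      At 11: go right to 13.
        13 is a leaf — visit 13.
      Visit 11.
    At 6: go right to 2.
      2 is a leaf — visit 2.
    Visit 6.
  Visit 36.
At 8: go right to 28.
  At 28: no left child.
  At 28: go right to 27.
    At 27: no left child.
    At 27: go right to 18.
      At 18: go left to 3.
        3 is a leaf — visit 3.
      At 18: go right to 15.
        At 15: no left child.
        At 15: go right to 34.
          34 is a leaf — visit 34.
        Visit 15.
      Visit 18.
    Visit 27.
  Visit 28.
Visit 8.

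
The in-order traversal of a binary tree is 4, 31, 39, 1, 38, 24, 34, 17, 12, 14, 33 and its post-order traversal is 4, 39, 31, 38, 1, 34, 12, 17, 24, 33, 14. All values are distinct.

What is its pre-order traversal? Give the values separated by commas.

The last element of post-order is the root; it splits in-order into left and right subtrees.
Root 14: left subtree has 9 nodes {4, 31, 39, 1, 38, 24, 34, 17, 12}, right has 1 {33}.
  Root 24: left subtree has 5 nodes {4, 31, 39, 1, 38}, right has 3 {34, 17, 12}.
    Root 1: left subtree has 3 nodes {4, 31, 39}, right has 1 {38}.
      Root 31: left subtree has 1 node {4}, right has 1 {39}.
    Root 17: left subtree has 1 node {34}, right has 1 {12}.

14, 24, 1, 31, 4, 39, 38, 17, 34, 12, 33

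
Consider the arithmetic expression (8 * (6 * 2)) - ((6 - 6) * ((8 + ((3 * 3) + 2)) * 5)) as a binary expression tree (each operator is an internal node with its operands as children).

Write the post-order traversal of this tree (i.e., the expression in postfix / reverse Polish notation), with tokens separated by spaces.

Post-order on an expression tree gives postfix notation: for each operator, emit left operand, right operand, then the operator.

8 6 2 * * 6 6 - 8 3 3 * 2 + + 5 * * -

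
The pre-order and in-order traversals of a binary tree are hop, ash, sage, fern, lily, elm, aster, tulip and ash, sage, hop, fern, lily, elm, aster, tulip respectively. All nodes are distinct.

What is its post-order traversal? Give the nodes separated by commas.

sage, ash, tulip, aster, elm, lily, fern, hop

The first element of pre-order is the root; it splits in-order into left and right subtrees.
Root hop: left subtree has 2 nodes {ash, sage}, right has 5 {fern, lily, elm, aster, tulip}.
  Root ash: left subtree has 0 nodes { }, right has 1 {sage}.
  Root fern: left subtree has 0 nodes { }, right has 4 {lily, elm, aster, tulip}.
    Root lily: left subtree has 0 nodes { }, right has 3 {elm, aster, tulip}.
      Root elm: left subtree has 0 nodes { }, right has 2 {aster, tulip}.
        Root aster: left subtree has 0 nodes { }, right has 1 {tulip}.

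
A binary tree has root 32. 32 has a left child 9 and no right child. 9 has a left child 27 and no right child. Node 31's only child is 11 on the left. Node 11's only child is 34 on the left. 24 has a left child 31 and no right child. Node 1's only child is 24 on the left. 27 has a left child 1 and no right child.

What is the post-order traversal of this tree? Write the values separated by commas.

34, 11, 31, 24, 1, 27, 9, 32

Post-order visits the left subtree, then the right subtree, then the node.
At 32: go left to 9.
  At 9: go left to 27.
    At 27: go left to 1.
      At 1: go left to 24.
        At 24: go left to 31.
          At 31: go left to 11.
            At 11: go left to 34.
              34 is a leaf — visit 34.
            At 11: no right child.
            Visit 11.
          At 31: no right child.
          Visit 31.
        At 24: no right child.
        Visit 24.
      At 1: no right child.
      Visit 1.
    At 27: no right child.
    Visit 27.
  At 9: no right child.
  Visit 9.
At 32: no right child.
Visit 32.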